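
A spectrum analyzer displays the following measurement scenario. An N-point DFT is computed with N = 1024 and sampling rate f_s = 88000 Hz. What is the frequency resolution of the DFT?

DFT frequency resolution = f_s / N
= 88000 / 1024 = 1375/16 Hz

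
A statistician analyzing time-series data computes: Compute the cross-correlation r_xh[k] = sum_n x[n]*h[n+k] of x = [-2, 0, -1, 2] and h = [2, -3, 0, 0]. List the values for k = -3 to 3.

Both sequences indexed from 0 and zero outside their support.
Lags with overlap: k = -3 to 3.
  r_xh[-3] = x[3]*h[0] = 4
  r_xh[-2] = x[2]*h[0] + x[3]*h[1] = -8
  r_xh[-1] = x[1]*h[0] + x[2]*h[1] + x[3]*h[2] = 3
  r_xh[0] = x[0]*h[0] + x[1]*h[1] + x[2]*h[2] + x[3]*h[3] = -4
  r_xh[1] = x[0]*h[1] + x[1]*h[2] + x[2]*h[3] = 6
  r_xh[2] = x[0]*h[2] + x[1]*h[3] = 0
  r_xh[3] = x[0]*h[3] = 0
r_xh = [4, -8, 3, -4, 6, 0, 0] (for k = -3, ..., 3)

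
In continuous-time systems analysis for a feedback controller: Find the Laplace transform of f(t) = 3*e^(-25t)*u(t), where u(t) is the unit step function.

Standard Laplace transform pair:
e^(-at)*u(t) <-> 1/(s+a)
With a = 25: L{3*e^(-25t)*u(t)} = 3/(s+25), ROC: Re(s) > -25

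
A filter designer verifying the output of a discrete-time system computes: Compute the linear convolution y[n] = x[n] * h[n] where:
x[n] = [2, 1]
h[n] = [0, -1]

y[n] = sum_k x[k]*h[n-k]. Output length = len(x) + len(h) - 1 = 2 + 2 - 1 = 3.
y[0] = 2*0 = 0
y[1] = 1*0 + 2*-1 = -2
y[2] = 1*-1 = -1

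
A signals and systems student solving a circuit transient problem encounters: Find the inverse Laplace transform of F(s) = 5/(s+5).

Standard pair: k/(s+a) <-> k*e^(-at)*u(t)
With k=5, a=5: f(t) = 5*e^(-5t)*u(t)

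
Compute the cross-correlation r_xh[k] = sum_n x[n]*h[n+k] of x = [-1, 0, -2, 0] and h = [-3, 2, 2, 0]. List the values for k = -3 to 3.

Both sequences indexed from 0 and zero outside their support.
Lags with overlap: k = -3 to 3.
  r_xh[-3] = x[3]*h[0] = 0
  r_xh[-2] = x[2]*h[0] + x[3]*h[1] = 6
  r_xh[-1] = x[1]*h[0] + x[2]*h[1] + x[3]*h[2] = -4
  r_xh[0] = x[0]*h[0] + x[1]*h[1] + x[2]*h[2] + x[3]*h[3] = -1
  r_xh[1] = x[0]*h[1] + x[1]*h[2] + x[2]*h[3] = -2
  r_xh[2] = x[0]*h[2] + x[1]*h[3] = -2
  r_xh[3] = x[0]*h[3] = 0
r_xh = [0, 6, -4, -1, -2, -2, 0] (for k = -3, ..., 3)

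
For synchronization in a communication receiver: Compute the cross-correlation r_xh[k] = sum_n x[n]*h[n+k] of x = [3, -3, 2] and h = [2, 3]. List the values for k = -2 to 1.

Both sequences indexed from 0 and zero outside their support.
Lags with overlap: k = -2 to 1.
  r_xh[-2] = x[2]*h[0] = 4
  r_xh[-1] = x[1]*h[0] + x[2]*h[1] = 0
  r_xh[0] = x[0]*h[0] + x[1]*h[1] = -3
  r_xh[1] = x[0]*h[1] = 9
r_xh = [4, 0, -3, 9] (for k = -2, ..., 1)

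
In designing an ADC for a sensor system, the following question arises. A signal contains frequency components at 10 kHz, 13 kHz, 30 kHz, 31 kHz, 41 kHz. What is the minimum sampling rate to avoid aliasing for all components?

The highest frequency component is f_max = 41 kHz.
Nyquist rate = 2 * f_max = 2 * 41 kHz = 82 kHz.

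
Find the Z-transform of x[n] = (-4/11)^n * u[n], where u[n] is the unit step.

The Z-transform of a^n * u[n] is z/(z-a) for |z| > |a|.
Here a = -4/11, so X(z) = z/(z - (-4/11)) = 11z/(11z + 4)
ROC: |z| > 4/11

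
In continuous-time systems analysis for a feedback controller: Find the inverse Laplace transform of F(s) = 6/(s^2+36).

Standard pair: w/(s^2+w^2) <-> sin(wt)*u(t)
Recognize w^2 = 36, so w = 6; numerator 6 = 1*6.
f(t) = sin(6t)*u(t)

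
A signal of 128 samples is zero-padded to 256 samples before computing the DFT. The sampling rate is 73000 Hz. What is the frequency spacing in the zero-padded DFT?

Original DFT: N = 128, resolution = f_s/N = 73000/128 = 9125/16 Hz
Zero-padded DFT: N = 256, resolution = f_s/N = 73000/256 = 9125/32 Hz
Zero-padding interpolates the spectrum (finer frequency grid)
but does NOT improve the true spectral resolution (ability to resolve close frequencies).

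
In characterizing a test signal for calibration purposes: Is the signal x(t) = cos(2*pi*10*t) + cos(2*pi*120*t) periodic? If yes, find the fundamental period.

f1 = 10 Hz, f2 = 120 Hz
Period T1 = 1/10, T2 = 1/120
Ratio T1/T2 = 120/10, which is rational.
The signal is periodic with fundamental period T = 1/GCD(10,120) = 1/10 s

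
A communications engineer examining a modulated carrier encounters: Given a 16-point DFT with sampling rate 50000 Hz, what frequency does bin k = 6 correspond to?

The frequency of DFT bin k is: f_k = k * f_s / N
f_6 = 6 * 50000 / 16 = 18750 Hz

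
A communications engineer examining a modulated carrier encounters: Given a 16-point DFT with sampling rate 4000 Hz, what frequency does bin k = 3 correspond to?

The frequency of DFT bin k is: f_k = k * f_s / N
f_3 = 3 * 4000 / 16 = 750 Hz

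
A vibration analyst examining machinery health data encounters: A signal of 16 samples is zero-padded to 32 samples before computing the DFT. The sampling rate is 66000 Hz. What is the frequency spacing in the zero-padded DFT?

Original DFT: N = 16, resolution = f_s/N = 66000/16 = 4125 Hz
Zero-padded DFT: N = 32, resolution = f_s/N = 66000/32 = 4125/2 Hz
Zero-padding interpolates the spectrum (finer frequency grid)
but does NOT improve the true spectral resolution (ability to resolve close frequencies).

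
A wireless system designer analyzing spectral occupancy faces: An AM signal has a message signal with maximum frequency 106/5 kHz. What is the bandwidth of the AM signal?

In AM (double-sideband), the bandwidth is twice the message frequency.
BW = 2 * f_m = 2 * 106/5 kHz = 212/5 kHz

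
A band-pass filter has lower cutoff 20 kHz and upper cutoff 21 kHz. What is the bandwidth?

Bandwidth = f_high - f_low
= 21 kHz - 20 kHz = 1 kHz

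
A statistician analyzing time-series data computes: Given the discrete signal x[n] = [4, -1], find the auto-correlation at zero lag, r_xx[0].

The auto-correlation at zero lag r_xx[0] equals the signal energy.
r_xx[0] = sum of x[n]^2 = 4^2 + (-1)^2
= 16 + 1 = 17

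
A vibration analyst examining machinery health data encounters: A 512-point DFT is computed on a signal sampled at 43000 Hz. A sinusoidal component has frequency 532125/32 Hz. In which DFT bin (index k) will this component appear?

DFT frequency resolution = f_s/N = 43000/512 = 5375/64 Hz
Bin index k = f_signal / resolution = 532125/32 / 5375/64 = 198
The signal frequency 532125/32 Hz falls in DFT bin k = 198.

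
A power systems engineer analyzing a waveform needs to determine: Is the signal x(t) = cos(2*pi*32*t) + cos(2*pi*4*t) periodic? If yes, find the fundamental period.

f1 = 32 Hz, f2 = 4 Hz
Period T1 = 1/32, T2 = 1/4
Ratio T1/T2 = 4/32, which is rational.
The signal is periodic with fundamental period T = 1/GCD(32,4) = 1/4 s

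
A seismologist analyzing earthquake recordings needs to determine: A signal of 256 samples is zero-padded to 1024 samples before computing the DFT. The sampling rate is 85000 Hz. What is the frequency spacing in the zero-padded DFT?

Original DFT: N = 256, resolution = f_s/N = 85000/256 = 10625/32 Hz
Zero-padded DFT: N = 1024, resolution = f_s/N = 85000/1024 = 10625/128 Hz
Zero-padding interpolates the spectrum (finer frequency grid)
but does NOT improve the true spectral resolution (ability to resolve close frequencies).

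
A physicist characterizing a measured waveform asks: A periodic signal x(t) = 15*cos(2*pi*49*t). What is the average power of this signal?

Average power of A*cos(wt) is A^2/2.
P = 15^2 / 2 = 225/2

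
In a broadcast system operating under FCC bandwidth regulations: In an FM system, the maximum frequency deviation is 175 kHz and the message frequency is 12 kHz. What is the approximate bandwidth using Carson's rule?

Carson's rule: BW = 2*(delta_f + f_m)
= 2*(175 + 12) kHz = 374 kHz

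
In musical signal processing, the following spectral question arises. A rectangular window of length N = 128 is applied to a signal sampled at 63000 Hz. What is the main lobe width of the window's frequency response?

For a rectangular window of length N,
the main lobe width in frequency is 2*f_s/N.
= 2*63000/128 = 7875/8 Hz
This determines the minimum frequency separation for resolving two sinusoids.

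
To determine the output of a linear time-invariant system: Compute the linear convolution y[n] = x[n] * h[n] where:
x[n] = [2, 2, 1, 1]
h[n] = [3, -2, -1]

y[n] = sum_k x[k]*h[n-k]. Output length = len(x) + len(h) - 1 = 4 + 3 - 1 = 6.
y[0] = 2*3 = 6
y[1] = 2*3 + 2*-2 = 2
y[2] = 1*3 + 2*-2 + 2*-1 = -3
y[3] = 1*3 + 1*-2 + 2*-1 = -1
y[4] = 1*-2 + 1*-1 = -3
y[5] = 1*-1 = -1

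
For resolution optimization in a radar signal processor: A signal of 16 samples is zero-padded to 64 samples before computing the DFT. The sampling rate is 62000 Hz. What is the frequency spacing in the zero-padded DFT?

Original DFT: N = 16, resolution = f_s/N = 62000/16 = 3875 Hz
Zero-padded DFT: N = 64, resolution = f_s/N = 62000/64 = 3875/4 Hz
Zero-padding interpolates the spectrum (finer frequency grid)
but does NOT improve the true spectral resolution (ability to resolve close frequencies).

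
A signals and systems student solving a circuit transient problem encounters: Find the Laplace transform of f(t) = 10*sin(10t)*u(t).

Standard pair: sin(wt)*u(t) <-> w/(s^2+w^2)
With w = 10: L{10*sin(10t)*u(t)} = 100/(s^2+100)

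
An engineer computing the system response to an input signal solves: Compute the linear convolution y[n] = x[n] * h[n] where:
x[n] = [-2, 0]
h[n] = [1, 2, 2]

y[n] = sum_k x[k]*h[n-k]. Output length = len(x) + len(h) - 1 = 2 + 3 - 1 = 4.
y[0] = -2*1 = -2
y[1] = 0*1 + -2*2 = -4
y[2] = 0*2 + -2*2 = -4
y[3] = 0*2 = 0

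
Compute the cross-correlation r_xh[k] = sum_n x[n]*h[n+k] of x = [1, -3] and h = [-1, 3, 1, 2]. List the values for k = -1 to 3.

Both sequences indexed from 0 and zero outside their support.
Lags with overlap: k = -1 to 3.
  r_xh[-1] = x[1]*h[0] = 3
  r_xh[0] = x[0]*h[0] + x[1]*h[1] = -10
  r_xh[1] = x[0]*h[1] + x[1]*h[2] = 0
  r_xh[2] = x[0]*h[2] + x[1]*h[3] = -5
  r_xh[3] = x[0]*h[3] = 2
r_xh = [3, -10, 0, -5, 2] (for k = -1, ..., 3)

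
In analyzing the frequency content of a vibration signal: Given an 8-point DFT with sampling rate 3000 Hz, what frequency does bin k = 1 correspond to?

The frequency of DFT bin k is: f_k = k * f_s / N
f_1 = 1 * 3000 / 8 = 375 Hz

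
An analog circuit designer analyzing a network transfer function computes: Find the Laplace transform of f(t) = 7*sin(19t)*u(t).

Standard pair: sin(wt)*u(t) <-> w/(s^2+w^2)
With w = 19: L{7*sin(19t)*u(t)} = 133/(s^2+361)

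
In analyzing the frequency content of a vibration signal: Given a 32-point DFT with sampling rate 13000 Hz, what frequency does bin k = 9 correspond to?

The frequency of DFT bin k is: f_k = k * f_s / N
f_9 = 9 * 13000 / 32 = 14625/4 Hz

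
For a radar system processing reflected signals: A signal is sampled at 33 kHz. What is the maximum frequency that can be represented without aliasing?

The maximum frequency that can be represented without aliasing
is the Nyquist frequency: f_max = f_s / 2 = 33 kHz / 2 = 33/2 kHz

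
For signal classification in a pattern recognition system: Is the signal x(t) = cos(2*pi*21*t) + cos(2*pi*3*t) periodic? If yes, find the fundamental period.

f1 = 21 Hz, f2 = 3 Hz
Period T1 = 1/21, T2 = 1/3
Ratio T1/T2 = 3/21, which is rational.
The signal is periodic with fundamental period T = 1/GCD(21,3) = 1/3 s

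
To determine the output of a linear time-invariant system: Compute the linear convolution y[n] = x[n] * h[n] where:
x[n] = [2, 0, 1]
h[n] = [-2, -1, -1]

y[n] = sum_k x[k]*h[n-k]. Output length = len(x) + len(h) - 1 = 3 + 3 - 1 = 5.
y[0] = 2*-2 = -4
y[1] = 0*-2 + 2*-1 = -2
y[2] = 1*-2 + 0*-1 + 2*-1 = -4
y[3] = 1*-1 + 0*-1 = -1
y[4] = 1*-1 = -1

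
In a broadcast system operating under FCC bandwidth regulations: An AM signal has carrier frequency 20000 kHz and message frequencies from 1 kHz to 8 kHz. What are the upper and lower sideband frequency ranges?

Upper sideband (USB) = fc + [fm_low, fm_high] = 20000 + [1, 8] = [20001, 20008] kHz
Lower sideband (LSB) = fc - [fm_high, fm_low] = 20000 - [8, 1] = [19992, 19999] kHz
Total occupied spectrum: 19992 kHz to 20008 kHz (plus carrier at 20000 kHz)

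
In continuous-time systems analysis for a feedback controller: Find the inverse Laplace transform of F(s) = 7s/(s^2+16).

Standard pair: s/(s^2+w^2) <-> cos(wt)*u(t)
With k=7, w=4: f(t) = 7*cos(4t)*u(t)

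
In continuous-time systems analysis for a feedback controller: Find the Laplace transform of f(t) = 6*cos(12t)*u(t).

Standard pair: cos(wt)*u(t) <-> s/(s^2+w^2)
With w = 12: L{6*cos(12t)*u(t)} = 6s/(s^2+144)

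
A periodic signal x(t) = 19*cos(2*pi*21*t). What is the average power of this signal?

Average power of A*cos(wt) is A^2/2.
P = 19^2 / 2 = 361/2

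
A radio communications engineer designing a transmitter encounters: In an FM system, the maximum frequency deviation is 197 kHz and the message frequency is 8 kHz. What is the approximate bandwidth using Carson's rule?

Carson's rule: BW = 2*(delta_f + f_m)
= 2*(197 + 8) kHz = 410 kHz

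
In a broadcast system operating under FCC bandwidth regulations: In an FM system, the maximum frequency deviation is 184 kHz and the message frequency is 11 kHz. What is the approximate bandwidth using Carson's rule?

Carson's rule: BW = 2*(delta_f + f_m)
= 2*(184 + 11) kHz = 390 kHz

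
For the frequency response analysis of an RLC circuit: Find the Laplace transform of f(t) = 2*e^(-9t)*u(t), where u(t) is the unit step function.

Standard Laplace transform pair:
e^(-at)*u(t) <-> 1/(s+a)
With a = 9: L{2*e^(-9t)*u(t)} = 2/(s+9), ROC: Re(s) > -9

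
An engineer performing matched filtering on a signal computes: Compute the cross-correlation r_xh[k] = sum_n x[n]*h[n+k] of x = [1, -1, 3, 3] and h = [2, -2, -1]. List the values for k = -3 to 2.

Both sequences indexed from 0 and zero outside their support.
Lags with overlap: k = -3 to 2.
  r_xh[-3] = x[3]*h[0] = 6
  r_xh[-2] = x[2]*h[0] + x[3]*h[1] = 0
  r_xh[-1] = x[1]*h[0] + x[2]*h[1] + x[3]*h[2] = -11
  r_xh[0] = x[0]*h[0] + x[1]*h[1] + x[2]*h[2] = 1
  r_xh[1] = x[0]*h[1] + x[1]*h[2] = -1
  r_xh[2] = x[0]*h[2] = -1
r_xh = [6, 0, -11, 1, -1, -1] (for k = -3, ..., 2)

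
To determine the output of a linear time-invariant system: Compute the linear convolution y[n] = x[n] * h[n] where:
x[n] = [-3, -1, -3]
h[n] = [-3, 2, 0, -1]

y[n] = sum_k x[k]*h[n-k]. Output length = len(x) + len(h) - 1 = 3 + 4 - 1 = 6.
y[0] = -3*-3 = 9
y[1] = -1*-3 + -3*2 = -3
y[2] = -3*-3 + -1*2 + -3*0 = 7
y[3] = -3*2 + -1*0 + -3*-1 = -3
y[4] = -3*0 + -1*-1 = 1
y[5] = -3*-1 = 3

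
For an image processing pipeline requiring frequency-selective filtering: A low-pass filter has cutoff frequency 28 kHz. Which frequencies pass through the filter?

A low-pass filter passes all frequencies below the cutoff frequency 28 kHz and attenuates higher frequencies.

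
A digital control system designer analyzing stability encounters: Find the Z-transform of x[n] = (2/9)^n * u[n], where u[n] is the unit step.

The Z-transform of a^n * u[n] is z/(z-a) for |z| > |a|.
Here a = 2/9, so X(z) = z/(z - (2/9)) = 9z/(9z - 2)
ROC: |z| > 2/9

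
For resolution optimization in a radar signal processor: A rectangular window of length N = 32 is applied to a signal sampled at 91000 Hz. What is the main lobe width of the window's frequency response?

For a rectangular window of length N,
the main lobe width in frequency is 2*f_s/N.
= 2*91000/32 = 11375/2 Hz
This determines the minimum frequency separation for resolving two sinusoids.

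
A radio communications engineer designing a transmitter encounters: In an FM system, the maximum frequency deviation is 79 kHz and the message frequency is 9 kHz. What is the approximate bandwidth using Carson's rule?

Carson's rule: BW = 2*(delta_f + f_m)
= 2*(79 + 9) kHz = 176 kHz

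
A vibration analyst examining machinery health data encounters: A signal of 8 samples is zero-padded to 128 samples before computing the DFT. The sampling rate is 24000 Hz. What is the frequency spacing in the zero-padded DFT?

Original DFT: N = 8, resolution = f_s/N = 24000/8 = 3000 Hz
Zero-padded DFT: N = 128, resolution = f_s/N = 24000/128 = 375/2 Hz
Zero-padding interpolates the spectrum (finer frequency grid)
but does NOT improve the true spectral resolution (ability to resolve close frequencies).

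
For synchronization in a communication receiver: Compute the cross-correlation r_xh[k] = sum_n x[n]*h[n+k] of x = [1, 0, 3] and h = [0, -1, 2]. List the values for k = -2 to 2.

Both sequences indexed from 0 and zero outside their support.
Lags with overlap: k = -2 to 2.
  r_xh[-2] = x[2]*h[0] = 0
  r_xh[-1] = x[1]*h[0] + x[2]*h[1] = -3
  r_xh[0] = x[0]*h[0] + x[1]*h[1] + x[2]*h[2] = 6
  r_xh[1] = x[0]*h[1] + x[1]*h[2] = -1
  r_xh[2] = x[0]*h[2] = 2
r_xh = [0, -3, 6, -1, 2] (for k = -2, ..., 2)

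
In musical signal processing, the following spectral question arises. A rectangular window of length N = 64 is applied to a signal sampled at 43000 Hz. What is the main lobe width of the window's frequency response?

For a rectangular window of length N,
the main lobe width in frequency is 2*f_s/N.
= 2*43000/64 = 5375/4 Hz
This determines the minimum frequency separation for resolving two sinusoids.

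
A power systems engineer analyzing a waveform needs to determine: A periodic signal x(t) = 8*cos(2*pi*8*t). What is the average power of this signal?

Average power of A*cos(wt) is A^2/2.
P = 8^2 / 2 = 64/2 = 32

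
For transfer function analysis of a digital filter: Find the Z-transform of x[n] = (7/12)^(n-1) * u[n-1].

Time-shifting property: if X(z) = Z{x[n]}, then Z{x[n-d]} = z^(-d) * X(z)
X(z) = z/(z - 7/12) for x[n] = (7/12)^n * u[n]
Z{x[n-1]} = z^(-1) * z/(z - 7/12) = 1/(z - 7/12)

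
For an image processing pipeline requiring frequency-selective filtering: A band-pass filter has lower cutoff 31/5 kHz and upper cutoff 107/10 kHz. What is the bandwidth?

Bandwidth = f_high - f_low
= 107/10 kHz - 31/5 kHz = 9/2 kHz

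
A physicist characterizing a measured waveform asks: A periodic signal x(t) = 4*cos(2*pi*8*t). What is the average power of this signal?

Average power of A*cos(wt) is A^2/2.
P = 4^2 / 2 = 16/2 = 8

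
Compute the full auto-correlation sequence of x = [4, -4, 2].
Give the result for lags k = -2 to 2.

r_xx[k] = sum_m x[m]*x[m+k], indexed from 0, for k = -2 to 2:
  r_xx[-2] = x[2]*x[0] = 8
  r_xx[-1] = x[1]*x[0] + x[2]*x[1] = -24
  r_xx[0] = x[0]*x[0] + x[1]*x[1] + x[2]*x[2] = 36
  r_xx[1] = x[0]*x[1] + x[1]*x[2] = -24
  r_xx[2] = x[0]*x[2] = 8
r_xx = [8, -24, 36, -24, 8]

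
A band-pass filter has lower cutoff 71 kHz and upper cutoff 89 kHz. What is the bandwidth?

Bandwidth = f_high - f_low
= 89 kHz - 71 kHz = 18 kHz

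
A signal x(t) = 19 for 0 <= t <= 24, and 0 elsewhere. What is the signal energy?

Energy = integral of |x(t)|^2 dt over the signal duration
= 19^2 * 24 = 361 * 24 = 8664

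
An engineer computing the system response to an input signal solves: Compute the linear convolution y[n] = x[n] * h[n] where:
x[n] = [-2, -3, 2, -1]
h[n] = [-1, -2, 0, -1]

y[n] = sum_k x[k]*h[n-k]. Output length = len(x) + len(h) - 1 = 4 + 4 - 1 = 7.
y[0] = -2*-1 = 2
y[1] = -3*-1 + -2*-2 = 7
y[2] = 2*-1 + -3*-2 + -2*0 = 4
y[3] = -1*-1 + 2*-2 + -3*0 + -2*-1 = -1
y[4] = -1*-2 + 2*0 + -3*-1 = 5
y[5] = -1*0 + 2*-1 = -2
y[6] = -1*-1 = 1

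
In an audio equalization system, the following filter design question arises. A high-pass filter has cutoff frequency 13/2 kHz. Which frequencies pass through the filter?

A high-pass filter passes all frequencies above the cutoff frequency 13/2 kHz and attenuates lower frequencies.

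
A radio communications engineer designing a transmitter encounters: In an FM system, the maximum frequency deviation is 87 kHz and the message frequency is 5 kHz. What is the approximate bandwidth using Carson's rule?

Carson's rule: BW = 2*(delta_f + f_m)
= 2*(87 + 5) kHz = 184 kHz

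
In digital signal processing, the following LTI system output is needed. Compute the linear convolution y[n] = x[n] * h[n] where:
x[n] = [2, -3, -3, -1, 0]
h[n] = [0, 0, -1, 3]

y[n] = sum_k x[k]*h[n-k]. Output length = len(x) + len(h) - 1 = 5 + 4 - 1 = 8.
y[0] = 2*0 = 0
y[1] = -3*0 + 2*0 = 0
y[2] = -3*0 + -3*0 + 2*-1 = -2
y[3] = -1*0 + -3*0 + -3*-1 + 2*3 = 9
y[4] = 0*0 + -1*0 + -3*-1 + -3*3 = -6
y[5] = 0*0 + -1*-1 + -3*3 = -8
y[6] = 0*-1 + -1*3 = -3
y[7] = 0*3 = 0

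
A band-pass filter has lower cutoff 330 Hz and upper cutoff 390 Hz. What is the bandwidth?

Bandwidth = f_high - f_low
= 390 Hz - 330 Hz = 60 Hz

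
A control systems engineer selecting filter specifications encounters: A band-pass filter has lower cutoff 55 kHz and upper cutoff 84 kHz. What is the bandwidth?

Bandwidth = f_high - f_low
= 84 kHz - 55 kHz = 29 kHz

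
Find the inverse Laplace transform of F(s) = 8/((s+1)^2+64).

Standard pair: w/((s+a)^2+w^2) <-> e^(-at)*sin(wt)*u(t)
With a=1, w=8: f(t) = e^(-t)*sin(8t)*u(t)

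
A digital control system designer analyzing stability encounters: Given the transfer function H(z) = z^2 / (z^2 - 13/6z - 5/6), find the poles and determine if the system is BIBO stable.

Poles are roots of the denominator: z^2 - 13/6z - 5/6 = 0.
Quadratic formula: z = [-(-13/6) +/- sqrt((-13/6)^2 - 4*(-5/6))] / 2
Discriminant = 169/36 + 10/3 = 289/36; sqrt = 17/6.
z = (13/6 +/- 17/6) / 2 => z = 5/2 or z = -1/3.
|p1| = 5/2, |p2| = 1/3.
For BIBO stability, all poles must lie inside the unit circle (|p| < 1).
System is UNSTABLE since at least one |p| >= 1.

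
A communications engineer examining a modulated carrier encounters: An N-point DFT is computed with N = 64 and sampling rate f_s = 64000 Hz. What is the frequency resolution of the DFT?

DFT frequency resolution = f_s / N
= 64000 / 64 = 1000 Hz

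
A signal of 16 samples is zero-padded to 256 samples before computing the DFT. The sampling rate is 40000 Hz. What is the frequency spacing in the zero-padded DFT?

Original DFT: N = 16, resolution = f_s/N = 40000/16 = 2500 Hz
Zero-padded DFT: N = 256, resolution = f_s/N = 40000/256 = 625/4 Hz
Zero-padding interpolates the spectrum (finer frequency grid)
but does NOT improve the true spectral resolution (ability to resolve close frequencies).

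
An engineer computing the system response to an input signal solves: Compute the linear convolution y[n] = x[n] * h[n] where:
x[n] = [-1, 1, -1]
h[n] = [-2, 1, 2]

y[n] = sum_k x[k]*h[n-k]. Output length = len(x) + len(h) - 1 = 3 + 3 - 1 = 5.
y[0] = -1*-2 = 2
y[1] = 1*-2 + -1*1 = -3
y[2] = -1*-2 + 1*1 + -1*2 = 1
y[3] = -1*1 + 1*2 = 1
y[4] = -1*2 = -2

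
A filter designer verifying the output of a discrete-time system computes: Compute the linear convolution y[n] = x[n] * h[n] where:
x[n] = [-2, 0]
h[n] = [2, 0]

y[n] = sum_k x[k]*h[n-k]. Output length = len(x) + len(h) - 1 = 2 + 2 - 1 = 3.
y[0] = -2*2 = -4
y[1] = 0*2 + -2*0 = 0
y[2] = 0*0 = 0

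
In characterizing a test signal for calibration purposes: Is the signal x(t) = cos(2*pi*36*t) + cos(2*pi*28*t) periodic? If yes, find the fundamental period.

f1 = 36 Hz, f2 = 28 Hz
Period T1 = 1/36, T2 = 1/28
Ratio T1/T2 = 28/36, which is rational.
The signal is periodic with fundamental period T = 1/GCD(36,28) = 1/4 s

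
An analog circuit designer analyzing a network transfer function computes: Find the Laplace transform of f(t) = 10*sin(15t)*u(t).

Standard pair: sin(wt)*u(t) <-> w/(s^2+w^2)
With w = 15: L{10*sin(15t)*u(t)} = 150/(s^2+225)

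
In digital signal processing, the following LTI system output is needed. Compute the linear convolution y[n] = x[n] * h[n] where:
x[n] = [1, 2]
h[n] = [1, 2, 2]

y[n] = sum_k x[k]*h[n-k]. Output length = len(x) + len(h) - 1 = 2 + 3 - 1 = 4.
y[0] = 1*1 = 1
y[1] = 2*1 + 1*2 = 4
y[2] = 2*2 + 1*2 = 6
y[3] = 2*2 = 4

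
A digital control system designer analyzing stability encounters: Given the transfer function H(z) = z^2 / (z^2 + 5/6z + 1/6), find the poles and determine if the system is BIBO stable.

Poles are roots of the denominator: z^2 + 5/6z + 1/6 = 0.
Quadratic formula: z = [-(5/6) +/- sqrt((5/6)^2 - 4*(1/6))] / 2
Discriminant = 25/36 - 2/3 = 1/36; sqrt = 1/6.
z = (-5/6 +/- 1/6) / 2 => z = -1/3 or z = -1/2.
|p1| = 1/3, |p2| = 1/2.
For BIBO stability, all poles must lie inside the unit circle (|p| < 1).
System is STABLE since both |p| < 1.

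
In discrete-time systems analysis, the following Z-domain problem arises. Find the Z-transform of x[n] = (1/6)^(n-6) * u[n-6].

Time-shifting property: if X(z) = Z{x[n]}, then Z{x[n-d]} = z^(-d) * X(z)
X(z) = z/(z - 1/6) for x[n] = (1/6)^n * u[n]
Z{x[n-6]} = z^(-6) * z/(z - 1/6) = z^(-5)/(z - 1/6)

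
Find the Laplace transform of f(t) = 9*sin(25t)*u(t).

Standard pair: sin(wt)*u(t) <-> w/(s^2+w^2)
With w = 25: L{9*sin(25t)*u(t)} = 225/(s^2+625)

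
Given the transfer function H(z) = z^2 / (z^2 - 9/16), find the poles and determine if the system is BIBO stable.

Poles are roots of the denominator: z^2 - 9/16 = 0.
Quadratic formula: z = [-(0) +/- sqrt((0)^2 - 4*(-9/16))] / 2
Discriminant = 0 + 9/4 = 9/4; sqrt = 3/2.
z = (0 +/- 3/2) / 2 => z = 3/4 or z = -3/4.
|p1| = 3/4, |p2| = 3/4.
For BIBO stability, all poles must lie inside the unit circle (|p| < 1).
System is STABLE since both |p| < 1.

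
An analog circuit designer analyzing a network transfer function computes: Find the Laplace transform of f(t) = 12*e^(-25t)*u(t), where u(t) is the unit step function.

Standard Laplace transform pair:
e^(-at)*u(t) <-> 1/(s+a)
With a = 25: L{12*e^(-25t)*u(t)} = 12/(s+25), ROC: Re(s) > -25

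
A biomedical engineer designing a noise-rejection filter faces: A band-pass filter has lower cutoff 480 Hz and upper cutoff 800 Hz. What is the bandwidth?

Bandwidth = f_high - f_low
= 800 Hz - 480 Hz = 320 Hz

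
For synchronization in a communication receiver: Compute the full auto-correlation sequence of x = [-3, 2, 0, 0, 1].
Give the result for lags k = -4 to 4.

r_xx[k] = sum_m x[m]*x[m+k], indexed from 0, for k = -4 to 4:
  r_xx[-4] = x[4]*x[0] = -3
  r_xx[-3] = x[3]*x[0] + x[4]*x[1] = 2
  r_xx[-2] = x[2]*x[0] + x[3]*x[1] + x[4]*x[2] = 0
  r_xx[-1] = x[1]*x[0] + x[2]*x[1] + x[3]*x[2] + x[4]*x[3] = -6
  r_xx[0] = x[0]*x[0] + x[1]*x[1] + x[2]*x[2] + x[3]*x[3] + x[4]*x[4] = 14
  r_xx[1] = x[0]*x[1] + x[1]*x[2] + x[2]*x[3] + x[3]*x[4] = -6
  r_xx[2] = x[0]*x[2] + x[1]*x[3] + x[2]*x[4] = 0
  r_xx[3] = x[0]*x[3] + x[1]*x[4] = 2
  r_xx[4] = x[0]*x[4] = -3
r_xx = [-3, 2, 0, -6, 14, -6, 0, 2, -3]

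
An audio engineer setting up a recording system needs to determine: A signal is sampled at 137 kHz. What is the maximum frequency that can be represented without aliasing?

The maximum frequency that can be represented without aliasing
is the Nyquist frequency: f_max = f_s / 2 = 137 kHz / 2 = 137/2 kHz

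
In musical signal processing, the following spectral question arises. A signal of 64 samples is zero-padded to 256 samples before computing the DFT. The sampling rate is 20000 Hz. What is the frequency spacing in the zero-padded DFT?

Original DFT: N = 64, resolution = f_s/N = 20000/64 = 625/2 Hz
Zero-padded DFT: N = 256, resolution = f_s/N = 20000/256 = 625/8 Hz
Zero-padding interpolates the spectrum (finer frequency grid)
but does NOT improve the true spectral resolution (ability to resolve close frequencies).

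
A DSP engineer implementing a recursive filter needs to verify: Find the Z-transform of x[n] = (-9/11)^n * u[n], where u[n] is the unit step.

The Z-transform of a^n * u[n] is z/(z-a) for |z| > |a|.
Here a = -9/11, so X(z) = z/(z - (-9/11)) = 11z/(11z + 9)
ROC: |z| > 9/11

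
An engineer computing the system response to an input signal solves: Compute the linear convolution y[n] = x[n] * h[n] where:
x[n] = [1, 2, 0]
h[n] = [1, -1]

y[n] = sum_k x[k]*h[n-k]. Output length = len(x) + len(h) - 1 = 3 + 2 - 1 = 4.
y[0] = 1*1 = 1
y[1] = 2*1 + 1*-1 = 1
y[2] = 0*1 + 2*-1 = -2
y[3] = 0*-1 = 0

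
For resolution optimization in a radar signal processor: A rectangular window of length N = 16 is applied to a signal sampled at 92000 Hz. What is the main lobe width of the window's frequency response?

For a rectangular window of length N,
the main lobe width in frequency is 2*f_s/N.
= 2*92000/16 = 11500 Hz
This determines the minimum frequency separation for resolving two sinusoids.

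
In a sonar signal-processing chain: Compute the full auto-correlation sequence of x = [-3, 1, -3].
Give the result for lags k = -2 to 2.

r_xx[k] = sum_m x[m]*x[m+k], indexed from 0, for k = -2 to 2:
  r_xx[-2] = x[2]*x[0] = 9
  r_xx[-1] = x[1]*x[0] + x[2]*x[1] = -6
  r_xx[0] = x[0]*x[0] + x[1]*x[1] + x[2]*x[2] = 19
  r_xx[1] = x[0]*x[1] + x[1]*x[2] = -6
  r_xx[2] = x[0]*x[2] = 9
r_xx = [9, -6, 19, -6, 9]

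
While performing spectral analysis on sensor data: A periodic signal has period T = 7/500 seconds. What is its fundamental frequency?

The fundamental frequency is the reciprocal of the period.
f = 1/T = 1/(7/500) = 500/7 Hz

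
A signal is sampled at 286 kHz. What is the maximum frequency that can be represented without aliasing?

The maximum frequency that can be represented without aliasing
is the Nyquist frequency: f_max = f_s / 2 = 286 kHz / 2 = 143 kHz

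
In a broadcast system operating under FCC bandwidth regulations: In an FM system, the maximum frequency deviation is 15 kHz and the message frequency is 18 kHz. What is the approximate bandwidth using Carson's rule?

Carson's rule: BW = 2*(delta_f + f_m)
= 2*(15 + 18) kHz = 66 kHz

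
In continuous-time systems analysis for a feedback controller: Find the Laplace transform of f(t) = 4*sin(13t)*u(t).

Standard pair: sin(wt)*u(t) <-> w/(s^2+w^2)
With w = 13: L{4*sin(13t)*u(t)} = 52/(s^2+169)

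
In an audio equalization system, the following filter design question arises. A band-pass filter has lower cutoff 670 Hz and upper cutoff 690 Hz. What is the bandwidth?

Bandwidth = f_high - f_low
= 690 Hz - 670 Hz = 20 Hz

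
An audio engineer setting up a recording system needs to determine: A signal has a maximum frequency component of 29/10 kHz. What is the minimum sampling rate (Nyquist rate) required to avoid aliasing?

By the Nyquist-Shannon sampling theorem,
the minimum sampling rate (Nyquist rate) must be at least 2 * f_max.
Nyquist rate = 2 * 29/10 kHz = 29/5 kHz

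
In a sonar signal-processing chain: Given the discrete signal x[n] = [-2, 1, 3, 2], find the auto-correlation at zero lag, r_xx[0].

The auto-correlation at zero lag r_xx[0] equals the signal energy.
r_xx[0] = sum of x[n]^2 = (-2)^2 + 1^2 + 3^2 + 2^2
= 4 + 1 + 9 + 4 = 18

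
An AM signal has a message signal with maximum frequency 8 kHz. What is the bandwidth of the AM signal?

In AM (double-sideband), the bandwidth is twice the message frequency.
BW = 2 * f_m = 2 * 8 kHz = 16 kHz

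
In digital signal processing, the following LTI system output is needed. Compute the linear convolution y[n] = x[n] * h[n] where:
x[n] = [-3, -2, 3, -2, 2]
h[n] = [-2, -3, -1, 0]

y[n] = sum_k x[k]*h[n-k]. Output length = len(x) + len(h) - 1 = 5 + 4 - 1 = 8.
y[0] = -3*-2 = 6
y[1] = -2*-2 + -3*-3 = 13
y[2] = 3*-2 + -2*-3 + -3*-1 = 3
y[3] = -2*-2 + 3*-3 + -2*-1 + -3*0 = -3
y[4] = 2*-2 + -2*-3 + 3*-1 + -2*0 = -1
y[5] = 2*-3 + -2*-1 + 3*0 = -4
y[6] = 2*-1 + -2*0 = -2
y[7] = 2*0 = 0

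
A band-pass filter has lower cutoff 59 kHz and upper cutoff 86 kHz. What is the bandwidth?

Bandwidth = f_high - f_low
= 86 kHz - 59 kHz = 27 kHz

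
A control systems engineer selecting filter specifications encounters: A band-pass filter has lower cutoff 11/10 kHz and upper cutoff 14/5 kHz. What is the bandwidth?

Bandwidth = f_high - f_low
= 14/5 kHz - 11/10 kHz = 17/10 kHz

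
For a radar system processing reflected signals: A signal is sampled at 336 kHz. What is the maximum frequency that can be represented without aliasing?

The maximum frequency that can be represented without aliasing
is the Nyquist frequency: f_max = f_s / 2 = 336 kHz / 2 = 168 kHz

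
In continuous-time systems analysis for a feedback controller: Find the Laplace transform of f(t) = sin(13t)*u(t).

Standard pair: sin(wt)*u(t) <-> w/(s^2+w^2)
With w = 13: L{sin(13t)*u(t)} = 13/(s^2+169)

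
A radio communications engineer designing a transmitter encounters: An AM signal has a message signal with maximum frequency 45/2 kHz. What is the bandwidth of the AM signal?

In AM (double-sideband), the bandwidth is twice the message frequency.
BW = 2 * f_m = 2 * 45/2 kHz = 45 kHz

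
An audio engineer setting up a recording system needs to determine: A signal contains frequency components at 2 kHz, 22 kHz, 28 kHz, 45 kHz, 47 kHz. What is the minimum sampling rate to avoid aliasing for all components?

The highest frequency component is f_max = 47 kHz.
Nyquist rate = 2 * f_max = 2 * 47 kHz = 94 kHz.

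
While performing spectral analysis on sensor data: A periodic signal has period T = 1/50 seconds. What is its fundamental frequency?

The fundamental frequency is the reciprocal of the period.
f = 1/T = 1/(1/50) = 50 Hz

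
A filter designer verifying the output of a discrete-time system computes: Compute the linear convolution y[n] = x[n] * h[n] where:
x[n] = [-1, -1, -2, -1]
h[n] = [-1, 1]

y[n] = sum_k x[k]*h[n-k]. Output length = len(x) + len(h) - 1 = 4 + 2 - 1 = 5.
y[0] = -1*-1 = 1
y[1] = -1*-1 + -1*1 = 0
y[2] = -2*-1 + -1*1 = 1
y[3] = -1*-1 + -2*1 = -1
y[4] = -1*1 = -1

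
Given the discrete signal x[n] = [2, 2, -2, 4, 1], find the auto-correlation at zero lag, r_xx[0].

The auto-correlation at zero lag r_xx[0] equals the signal energy.
r_xx[0] = sum of x[n]^2 = 2^2 + 2^2 + (-2)^2 + 4^2 + 1^2
= 4 + 4 + 4 + 16 + 1 = 29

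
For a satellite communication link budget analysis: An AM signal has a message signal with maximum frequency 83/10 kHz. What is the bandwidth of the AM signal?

In AM (double-sideband), the bandwidth is twice the message frequency.
BW = 2 * f_m = 2 * 83/10 kHz = 83/5 kHz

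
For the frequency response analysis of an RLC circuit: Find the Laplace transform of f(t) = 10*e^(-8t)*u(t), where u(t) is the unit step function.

Standard Laplace transform pair:
e^(-at)*u(t) <-> 1/(s+a)
With a = 8: L{10*e^(-8t)*u(t)} = 10/(s+8), ROC: Re(s) > -8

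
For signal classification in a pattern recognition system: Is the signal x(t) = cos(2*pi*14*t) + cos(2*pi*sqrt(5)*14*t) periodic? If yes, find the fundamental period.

f1 = 14 Hz, f2 = 14*sqrt(5) Hz
Ratio f2/f1 = sqrt(5), which is irrational.
Since the frequency ratio is irrational, no common period exists.
The signal is not periodic.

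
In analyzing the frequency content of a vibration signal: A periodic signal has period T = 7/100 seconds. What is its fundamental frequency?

The fundamental frequency is the reciprocal of the period.
f = 1/T = 1/(7/100) = 100/7 Hz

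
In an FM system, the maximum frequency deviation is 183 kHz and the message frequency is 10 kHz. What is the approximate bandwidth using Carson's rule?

Carson's rule: BW = 2*(delta_f + f_m)
= 2*(183 + 10) kHz = 386 kHz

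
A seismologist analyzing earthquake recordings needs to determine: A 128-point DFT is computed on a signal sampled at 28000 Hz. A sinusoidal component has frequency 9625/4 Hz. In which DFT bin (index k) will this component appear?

DFT frequency resolution = f_s/N = 28000/128 = 875/4 Hz
Bin index k = f_signal / resolution = 9625/4 / 875/4 = 11
The signal frequency 9625/4 Hz falls in DFT bin k = 11.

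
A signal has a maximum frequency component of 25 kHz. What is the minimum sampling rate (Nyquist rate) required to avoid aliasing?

By the Nyquist-Shannon sampling theorem,
the minimum sampling rate (Nyquist rate) must be at least 2 * f_max.
Nyquist rate = 2 * 25 kHz = 50 kHz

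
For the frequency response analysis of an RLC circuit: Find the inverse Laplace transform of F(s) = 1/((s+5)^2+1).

Standard pair: w/((s+a)^2+w^2) <-> e^(-at)*sin(wt)*u(t)
With a=5, w=1: f(t) = e^(-5t)*sin(t)*u(t)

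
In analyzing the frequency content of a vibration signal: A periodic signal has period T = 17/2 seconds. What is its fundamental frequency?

The fundamental frequency is the reciprocal of the period.
f = 1/T = 1/(17/2) = 2/17 Hz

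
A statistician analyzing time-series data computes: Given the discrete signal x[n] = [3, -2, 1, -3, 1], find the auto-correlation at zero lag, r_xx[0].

The auto-correlation at zero lag r_xx[0] equals the signal energy.
r_xx[0] = sum of x[n]^2 = 3^2 + (-2)^2 + 1^2 + (-3)^2 + 1^2
= 9 + 4 + 1 + 9 + 1 = 24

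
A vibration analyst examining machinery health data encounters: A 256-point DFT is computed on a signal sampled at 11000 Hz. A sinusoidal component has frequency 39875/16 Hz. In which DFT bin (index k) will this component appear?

DFT frequency resolution = f_s/N = 11000/256 = 1375/32 Hz
Bin index k = f_signal / resolution = 39875/16 / 1375/32 = 58
The signal frequency 39875/16 Hz falls in DFT bin k = 58.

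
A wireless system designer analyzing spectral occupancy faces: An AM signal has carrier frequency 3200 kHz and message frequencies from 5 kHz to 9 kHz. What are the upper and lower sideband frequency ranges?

Upper sideband (USB) = fc + [fm_low, fm_high] = 3200 + [5, 9] = [3205, 3209] kHz
Lower sideband (LSB) = fc - [fm_high, fm_low] = 3200 - [9, 5] = [3191, 3195] kHz
Total occupied spectrum: 3191 kHz to 3209 kHz (plus carrier at 3200 kHz)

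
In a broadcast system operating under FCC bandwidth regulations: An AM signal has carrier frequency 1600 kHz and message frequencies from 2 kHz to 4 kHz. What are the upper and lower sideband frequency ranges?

Upper sideband (USB) = fc + [fm_low, fm_high] = 1600 + [2, 4] = [1602, 1604] kHz
Lower sideband (LSB) = fc - [fm_high, fm_low] = 1600 - [4, 2] = [1596, 1598] kHz
Total occupied spectrum: 1596 kHz to 1604 kHz (plus carrier at 1600 kHz)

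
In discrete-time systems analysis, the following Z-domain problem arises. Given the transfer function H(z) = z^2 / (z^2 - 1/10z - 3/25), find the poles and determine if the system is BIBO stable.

Poles are roots of the denominator: z^2 - 1/10z - 3/25 = 0.
Quadratic formula: z = [-(-1/10) +/- sqrt((-1/10)^2 - 4*(-3/25))] / 2
Discriminant = 1/100 + 12/25 = 49/100; sqrt = 7/10.
z = (1/10 +/- 7/10) / 2 => z = 2/5 or z = -3/10.
|p1| = 3/10, |p2| = 2/5.
For BIBO stability, all poles must lie inside the unit circle (|p| < 1).
System is STABLE since both |p| < 1.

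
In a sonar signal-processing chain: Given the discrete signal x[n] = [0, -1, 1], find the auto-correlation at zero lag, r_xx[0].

The auto-correlation at zero lag r_xx[0] equals the signal energy.
r_xx[0] = sum of x[n]^2 = 0^2 + (-1)^2 + 1^2
= 0 + 1 + 1 = 2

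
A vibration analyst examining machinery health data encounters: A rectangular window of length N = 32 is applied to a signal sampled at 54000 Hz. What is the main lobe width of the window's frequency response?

For a rectangular window of length N,
the main lobe width in frequency is 2*f_s/N.
= 2*54000/32 = 3375 Hz
This determines the minimum frequency separation for resolving two sinusoids.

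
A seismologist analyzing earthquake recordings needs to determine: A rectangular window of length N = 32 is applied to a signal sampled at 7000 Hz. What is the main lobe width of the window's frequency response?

For a rectangular window of length N,
the main lobe width in frequency is 2*f_s/N.
= 2*7000/32 = 875/2 Hz
This determines the minimum frequency separation for resolving two sinusoids.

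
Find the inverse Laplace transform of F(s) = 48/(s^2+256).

Standard pair: w/(s^2+w^2) <-> sin(wt)*u(t)
Recognize w^2 = 256, so w = 16; numerator 48 = 3*16.
f(t) = 3*sin(16t)*u(t)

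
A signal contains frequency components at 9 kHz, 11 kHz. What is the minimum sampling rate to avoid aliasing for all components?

The highest frequency component is f_max = 11 kHz.
Nyquist rate = 2 * f_max = 2 * 11 kHz = 22 kHz.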